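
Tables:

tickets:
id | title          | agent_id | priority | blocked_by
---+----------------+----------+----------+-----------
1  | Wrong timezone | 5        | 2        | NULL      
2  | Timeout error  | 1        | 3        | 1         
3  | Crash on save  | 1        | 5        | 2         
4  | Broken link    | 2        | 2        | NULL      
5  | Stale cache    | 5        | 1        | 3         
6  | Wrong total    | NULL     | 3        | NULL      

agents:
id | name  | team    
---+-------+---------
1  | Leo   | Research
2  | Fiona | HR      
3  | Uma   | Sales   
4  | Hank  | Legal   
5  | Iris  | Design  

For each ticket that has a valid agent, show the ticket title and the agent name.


INNER JOIN keeps only tickets rows whose agent_id matches an id in agents. Walk through each ticket:
  - ticket 1 (Wrong timezone): agent_id=5 -> matches Iris
  - ticket 2 (Timeout error): agent_id=1 -> matches Leo
  - ticket 3 (Crash on save): agent_id=1 -> matches Leo
  - ticket 4 (Broken link): agent_id=2 -> matches Fiona
  - ticket 5 (Stale cache): agent_id=5 -> matches Iris
  - ticket 6 (Wrong total): agent_id=NULL, no match -> dropped
So 1 of 6 rows is dropped.

SQL:
SELECT a.title, b.name AS agent
FROM tickets a
INNER JOIN agents b ON a.agent_id = b.id

Result:
title          | agent
---------------+------
Wrong timezone | Iris 
Timeout error  | Leo  
Crash on save  | Leo  
Broken link    | Fiona
Stale cache    | Iris 


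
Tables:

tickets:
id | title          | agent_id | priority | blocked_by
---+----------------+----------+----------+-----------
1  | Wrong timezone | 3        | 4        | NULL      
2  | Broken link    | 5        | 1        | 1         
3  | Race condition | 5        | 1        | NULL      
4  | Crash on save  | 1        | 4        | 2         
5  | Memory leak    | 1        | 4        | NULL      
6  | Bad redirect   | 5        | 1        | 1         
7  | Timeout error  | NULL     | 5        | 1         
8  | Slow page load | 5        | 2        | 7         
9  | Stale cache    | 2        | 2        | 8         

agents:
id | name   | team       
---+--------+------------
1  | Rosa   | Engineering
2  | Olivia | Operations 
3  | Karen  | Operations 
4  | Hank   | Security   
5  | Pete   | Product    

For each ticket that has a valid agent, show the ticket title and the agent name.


INNER JOIN keeps only tickets rows whose agent_id matches an id in agents. Walk through each ticket:
  - ticket 1 (Wrong timezone): agent_id=3 -> matches Karen
  - ticket 2 (Broken link): agent_id=5 -> matches Pete
  - ticket 3 (Race condition): agent_id=5 -> matches Pete
  - ticket 4 (Crash on save): agent_id=1 -> matches Rosa
  - ticket 5 (Memory leak): agent_id=1 -> matches Rosa
  - ticket 6 (Bad redirect): agent_id=5 -> matches Pete
  - ticket 7 (Timeout error): agent_id=NULL, no match -> dropped
  - ticket 8 (Slow page load): agent_id=5 -> matches Pete
  - ticket 9 (Stale cache): agent_id=2 -> matches Olivia
So 1 of 9 rows is dropped.

SQL:
SELECT a.title, b.name AS agent
FROM tickets a
INNER JOIN agents b ON a.agent_id = b.id

Result:
title          | agent 
---------------+-------
Wrong timezone | Karen 
Broken link    | Pete  
Race condition | Pete  
Crash on save  | Rosa  
Memory leak    | Rosa  
Bad redirect   | Pete  
Slow page load | Pete  
Stale cache    | Olivia


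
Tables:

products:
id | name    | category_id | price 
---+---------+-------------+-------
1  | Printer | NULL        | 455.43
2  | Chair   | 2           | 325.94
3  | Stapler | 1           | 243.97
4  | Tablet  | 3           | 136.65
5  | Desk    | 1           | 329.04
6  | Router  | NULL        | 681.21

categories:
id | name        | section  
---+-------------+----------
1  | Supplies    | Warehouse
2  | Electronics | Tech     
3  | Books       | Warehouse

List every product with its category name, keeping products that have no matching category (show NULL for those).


LEFT JOIN keeps every row from products (the left table); where category_id has no match in categories, the category columns become NULL. Walk through each product:
  - product 1 (Printer): category_id=NULL, no match -> kept with NULL
  - product 2 (Chair): category_id=2 -> matches Electronics
  - product 3 (Stapler): category_id=1 -> matches Supplies
  - product 4 (Tablet): category_id=3 -> matches Books
  - product 5 (Desk): category_id=1 -> matches Supplies
  - product 6 (Router): category_id=NULL, no match -> kept with NULL
All 6 rows appear; 2 have NULL category.

SQL:
SELECT a.name, b.name AS category
FROM products a
LEFT JOIN categories b ON a.category_id = b.id

Result:
name    | category   
--------+------------
Printer | NULL       
Chair   | Electronics
Stapler | Supplies   
Tablet  | Books      
Desk    | Supplies   
Router  | NULL       


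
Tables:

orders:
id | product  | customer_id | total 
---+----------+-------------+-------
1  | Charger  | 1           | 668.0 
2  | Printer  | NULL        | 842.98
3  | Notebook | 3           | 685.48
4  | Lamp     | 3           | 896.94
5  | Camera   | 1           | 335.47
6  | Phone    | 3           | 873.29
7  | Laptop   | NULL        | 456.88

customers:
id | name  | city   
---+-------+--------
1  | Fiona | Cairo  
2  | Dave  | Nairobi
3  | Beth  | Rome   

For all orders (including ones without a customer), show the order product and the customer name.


LEFT JOIN keeps every row from orders (the left table); where customer_id has no match in customers, the customer columns become NULL. Walk through each order:
  - order 1 (Charger): customer_id=1 -> matches Fiona
  - order 2 (Printer): customer_id=NULL, no match -> kept with NULL
  - order 3 (Notebook): customer_id=3 -> matches Beth
  - order 4 (Lamp): customer_id=3 -> matches Beth
  - order 5 (Camera): customer_id=1 -> matches Fiona
  - order 6 (Phone): customer_id=3 -> matches Beth
  - order 7 (Laptop): customer_id=NULL, no match -> kept with NULL
All 7 rows appear; 2 have NULL customer.

SQL:
SELECT a.product, b.name AS customer
FROM orders a
LEFT JOIN customers b ON a.customer_id = b.id

Result:
product  | customer
---------+---------
Charger  | Fiona   
Printer  | NULL    
Notebook | Beth    
Lamp     | Beth    
Camera   | Fiona   
Phone    | Beth    
Laptop   | NULL    


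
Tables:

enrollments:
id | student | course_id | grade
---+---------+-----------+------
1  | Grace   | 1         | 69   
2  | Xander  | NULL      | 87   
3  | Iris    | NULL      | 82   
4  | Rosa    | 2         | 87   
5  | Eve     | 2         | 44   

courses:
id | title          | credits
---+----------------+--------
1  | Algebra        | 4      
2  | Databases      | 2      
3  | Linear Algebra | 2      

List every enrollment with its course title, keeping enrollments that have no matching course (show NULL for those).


LEFT JOIN keeps every row from enrollments (the left table); where course_id has no match in courses, the course columns become NULL. Walk through each enrollment:
  - enrollment 1 (Grace): course_id=1 -> matches Algebra
  - enrollment 2 (Xander): course_id=NULL, no match -> kept with NULL
  - enrollment 3 (Iris): course_id=NULL, no match -> kept with NULL
  - enrollment 4 (Rosa): course_id=2 -> matches Databases
  - enrollment 5 (Eve): course_id=2 -> matches Databases
All 5 rows appear; 2 have NULL course.

SQL:
SELECT a.student, b.title AS course
FROM enrollments a
LEFT JOIN courses b ON a.course_id = b.id

Result:
student | course   
--------+----------
Grace   | Algebra  
Xander  | NULL     
Iris    | NULL     
Rosa    | Databases
Eve     | Databases


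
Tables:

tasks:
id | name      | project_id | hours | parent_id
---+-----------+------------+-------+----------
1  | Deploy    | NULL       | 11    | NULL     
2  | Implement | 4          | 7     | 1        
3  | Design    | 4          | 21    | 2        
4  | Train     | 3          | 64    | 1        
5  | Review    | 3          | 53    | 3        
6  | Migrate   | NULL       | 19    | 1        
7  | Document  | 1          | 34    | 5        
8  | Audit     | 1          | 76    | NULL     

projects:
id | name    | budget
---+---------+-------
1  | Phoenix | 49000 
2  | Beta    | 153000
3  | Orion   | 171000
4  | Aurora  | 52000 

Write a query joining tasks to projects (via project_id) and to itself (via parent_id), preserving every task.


Two LEFT JOINs from the same base table tasks: one to projects via project_id, one to tasks itself via parent_id. Both are LEFT so every task is preserved.
Match against projects:
  - task 1 (Deploy): project_id=NULL, no match -> kept with NULL
  - task 2 (Implement): project_id=4 -> matches Aurora
  - task 3 (Design): project_id=4 -> matches Aurora
  - task 4 (Train): project_id=3 -> matches Orion
  - task 5 (Review): project_id=3 -> matches Orion
  - task 6 (Migrate): project_id=NULL, no match -> kept with NULL
  - task 7 (Document): project_id=1 -> matches Phoenix
  - task 8 (Audit): project_id=1 -> matches Phoenix
Match against tasks (self):
  - task 1 (Deploy): parent_id=NULL -> NULL
  - task 2 (Implement): parent_id=1 -> Deploy
  - task 3 (Design): parent_id=2 -> Implement
  - task 4 (Train): parent_id=1 -> Deploy
  - task 5 (Review): parent_id=3 -> Design
  - task 6 (Migrate): parent_id=1 -> Deploy
  - task 7 (Document): parent_id=5 -> Review
  - task 8 (Audit): parent_id=NULL -> NULL

SQL:
SELECT a.name, b.name AS project, c.name AS parent
FROM tasks a
LEFT JOIN projects b ON a.project_id = b.id
LEFT JOIN tasks c ON a.parent_id = c.id

Result:
name      | project | parent   
----------+---------+----------
Deploy    | NULL    | NULL     
Implement | Aurora  | Deploy   
Design    | Aurora  | Implement
Train     | Orion   | Deploy   
Review    | Orion   | Design   
Migrate   | NULL    | Deploy   
Document  | Phoenix | Review   
Audit     | Phoenix | NULL     


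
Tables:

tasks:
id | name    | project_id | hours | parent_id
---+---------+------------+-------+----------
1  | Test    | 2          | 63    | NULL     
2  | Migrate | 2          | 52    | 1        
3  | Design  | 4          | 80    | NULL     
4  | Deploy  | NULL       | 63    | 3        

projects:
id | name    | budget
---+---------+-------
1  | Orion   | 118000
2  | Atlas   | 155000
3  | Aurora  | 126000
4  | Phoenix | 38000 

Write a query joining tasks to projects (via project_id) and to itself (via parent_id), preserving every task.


Two LEFT JOINs from the same base table tasks: one to projects via project_id, one to tasks itself via parent_id. Both are LEFT so every task is preserved.
Match against projects:
  - task 1 (Test): project_id=2 -> matches Atlas
  - task 2 (Migrate): project_id=2 -> matches Atlas
  - task 3 (Design): project_id=4 -> matches Phoenix
  - task 4 (Deploy): project_id=NULL, no match -> kept with NULL
Match against tasks (self):
  - task 1 (Test): parent_id=NULL -> NULL
  - task 2 (Migrate): parent_id=1 -> Test
  - task 3 (Design): parent_id=NULL -> NULL
  - task 4 (Deploy): parent_id=3 -> Design

SQL:
SELECT a.name, b.name AS project, c.name AS parent
FROM tasks a
LEFT JOIN projects b ON a.project_id = b.id
LEFT JOIN tasks c ON a.parent_id = c.id

Result:
name    | project | parent
--------+---------+-------
Test    | Atlas   | NULL  
Migrate | Atlas   | Test  
Design  | Phoenix | NULL  
Deploy  | NULL    | Design


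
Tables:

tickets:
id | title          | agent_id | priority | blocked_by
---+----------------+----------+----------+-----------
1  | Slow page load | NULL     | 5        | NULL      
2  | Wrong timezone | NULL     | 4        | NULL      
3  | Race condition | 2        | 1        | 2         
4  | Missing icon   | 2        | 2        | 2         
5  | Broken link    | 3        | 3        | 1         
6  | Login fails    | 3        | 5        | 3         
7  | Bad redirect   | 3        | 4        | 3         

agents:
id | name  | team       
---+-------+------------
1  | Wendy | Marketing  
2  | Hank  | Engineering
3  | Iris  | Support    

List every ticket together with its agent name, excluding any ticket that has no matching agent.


INNER JOIN keeps only tickets rows whose agent_id matches an id in agents. Walk through each ticket:
  - ticket 1 (Slow page load): agent_id=NULL, no match -> dropped
  - ticket 2 (Wrong timezone): agent_id=NULL, no match -> dropped
  - ticket 3 (Race condition): agent_id=2 -> matches Hank
  - ticket 4 (Missing icon): agent_id=2 -> matches Hank
  - ticket 5 (Broken link): agent_id=3 -> matches Iris
  - ticket 6 (Login fails): agent_id=3 -> matches Iris
  - ticket 7 (Bad redirect): agent_id=3 -> matches Iris
So 2 of 7 rows are dropped.

SQL:
SELECT a.title, b.name AS agent
FROM tickets a
INNER JOIN agents b ON a.agent_id = b.id

Result:
title          | agent
---------------+------
Race condition | Hank 
Missing icon   | Hank 
Broken link    | Iris 
Login fails    | Iris 
Bad redirect   | Iris 


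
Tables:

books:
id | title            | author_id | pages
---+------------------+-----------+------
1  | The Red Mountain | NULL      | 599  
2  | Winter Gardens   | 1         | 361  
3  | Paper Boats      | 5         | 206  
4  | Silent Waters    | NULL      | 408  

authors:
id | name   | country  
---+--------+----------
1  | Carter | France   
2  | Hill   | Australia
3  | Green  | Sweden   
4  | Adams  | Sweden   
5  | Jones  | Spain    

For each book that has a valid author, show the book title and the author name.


INNER JOIN keeps only books rows whose author_id matches an id in authors. Walk through each book:
  - book 1 (The Red Mountain): author_id=NULL, no match -> dropped
  - book 2 (Winter Gardens): author_id=1 -> matches Carter
  - book 3 (Paper Boats): author_id=5 -> matches Jones
  - book 4 (Silent Waters): author_id=NULL, no match -> dropped
So 2 of 4 rows are dropped.

SQL:
SELECT a.title, b.name AS author
FROM books a
INNER JOIN authors b ON a.author_id = b.id

Result:
title          | author
---------------+-------
Winter Gardens | Carter
Paper Boats    | Jones 


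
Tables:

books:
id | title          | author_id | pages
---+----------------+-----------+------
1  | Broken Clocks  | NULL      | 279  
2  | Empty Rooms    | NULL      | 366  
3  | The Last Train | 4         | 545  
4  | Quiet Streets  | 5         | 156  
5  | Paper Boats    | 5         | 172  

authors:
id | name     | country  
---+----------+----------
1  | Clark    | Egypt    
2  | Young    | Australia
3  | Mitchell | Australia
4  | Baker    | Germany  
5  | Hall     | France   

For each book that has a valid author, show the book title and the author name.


INNER JOIN keeps only books rows whose author_id matches an id in authors. Walk through each book:
  - book 1 (Broken Clocks): author_id=NULL, no match -> dropped
  - book 2 (Empty Rooms): author_id=NULL, no match -> dropped
  - book 3 (The Last Train): author_id=4 -> matches Baker
  - book 4 (Quiet Streets): author_id=5 -> matches Hall
  - book 5 (Paper Boats): author_id=5 -> matches Hall
So 2 of 5 rows are dropped.

SQL:
SELECT a.title, b.name AS author
FROM books a
INNER JOIN authors b ON a.author_id = b.id

Result:
title          | author
---------------+-------
The Last Train | Baker 
Quiet Streets  | Hall  
Paper Boats    | Hall  


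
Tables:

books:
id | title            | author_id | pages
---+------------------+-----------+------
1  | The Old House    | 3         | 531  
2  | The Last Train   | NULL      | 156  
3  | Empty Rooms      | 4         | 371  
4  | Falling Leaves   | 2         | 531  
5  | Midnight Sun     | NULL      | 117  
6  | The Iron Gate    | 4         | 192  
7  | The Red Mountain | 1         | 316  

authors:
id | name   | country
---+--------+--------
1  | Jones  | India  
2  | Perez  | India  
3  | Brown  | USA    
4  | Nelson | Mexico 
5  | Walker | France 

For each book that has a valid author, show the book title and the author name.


INNER JOIN keeps only books rows whose author_id matches an id in authors. Walk through each book:
  - book 1 (The Old House): author_id=3 -> matches Brown
  - book 2 (The Last Train): author_id=NULL, no match -> dropped
  - book 3 (Empty Rooms): author_id=4 -> matches Nelson
  - book 4 (Falling Leaves): author_id=2 -> matches Perez
  - book 5 (Midnight Sun): author_id=NULL, no match -> dropped
  - book 6 (The Iron Gate): author_id=4 -> matches Nelson
  - book 7 (The Red Mountain): author_id=1 -> matches Jones
So 2 of 7 rows are dropped.

SQL:
SELECT a.title, b.name AS author
FROM books a
INNER JOIN authors b ON a.author_id = b.id

Result:
title            | author
-----------------+-------
The Old House    | Brown 
Empty Rooms      | Nelson
Falling Leaves   | Perez 
The Iron Gate    | Nelson
The Red Mountain | Jones 


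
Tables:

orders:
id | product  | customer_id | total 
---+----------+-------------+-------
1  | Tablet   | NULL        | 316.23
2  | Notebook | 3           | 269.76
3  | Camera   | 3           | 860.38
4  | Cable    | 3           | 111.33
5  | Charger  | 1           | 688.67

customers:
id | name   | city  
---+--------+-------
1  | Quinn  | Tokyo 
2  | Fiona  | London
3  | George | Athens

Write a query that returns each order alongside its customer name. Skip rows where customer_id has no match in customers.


INNER JOIN keeps only orders rows whose customer_id matches an id in customers. Walk through each order:
  - order 1 (Tablet): customer_id=NULL, no match -> dropped
  - order 2 (Notebook): customer_id=3 -> matches George
  - order 3 (Camera): customer_id=3 -> matches George
  - order 4 (Cable): customer_id=3 -> matches George
  - order 5 (Charger): customer_id=1 -> matches Quinn
So 1 of 5 rows is dropped.

SQL:
SELECT a.product, b.name AS customer
FROM orders a
INNER JOIN customers b ON a.customer_id = b.id

Result:
product  | customer
---------+---------
Notebook | George  
Camera   | George  
Cable    | George  
Charger  | Quinn   


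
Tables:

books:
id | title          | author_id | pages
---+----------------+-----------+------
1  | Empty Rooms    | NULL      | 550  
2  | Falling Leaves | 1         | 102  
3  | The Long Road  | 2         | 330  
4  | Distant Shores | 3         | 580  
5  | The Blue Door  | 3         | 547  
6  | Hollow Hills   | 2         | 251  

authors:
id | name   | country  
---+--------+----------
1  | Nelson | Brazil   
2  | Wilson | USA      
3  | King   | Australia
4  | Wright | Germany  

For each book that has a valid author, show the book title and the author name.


INNER JOIN keeps only books rows whose author_id matches an id in authors. Walk through each book:
  - book 1 (Empty Rooms): author_id=NULL, no match -> dropped
  - book 2 (Falling Leaves): author_id=1 -> matches Nelson
  - book 3 (The Long Road): author_id=2 -> matches Wilson
  - book 4 (Distant Shores): author_id=3 -> matches King
  - book 5 (The Blue Door): author_id=3 -> matches King
  - book 6 (Hollow Hills): author_id=2 -> matches Wilson
So 1 of 6 rows is dropped.

SQL:
SELECT a.title, b.name AS author
FROM books a
INNER JOIN authors b ON a.author_id = b.id

Result:
title          | author
---------------+-------
Falling Leaves | Nelson
The Long Road  | Wilson
Distant Shores | King  
The Blue Door  | King  
Hollow Hills   | Wilson


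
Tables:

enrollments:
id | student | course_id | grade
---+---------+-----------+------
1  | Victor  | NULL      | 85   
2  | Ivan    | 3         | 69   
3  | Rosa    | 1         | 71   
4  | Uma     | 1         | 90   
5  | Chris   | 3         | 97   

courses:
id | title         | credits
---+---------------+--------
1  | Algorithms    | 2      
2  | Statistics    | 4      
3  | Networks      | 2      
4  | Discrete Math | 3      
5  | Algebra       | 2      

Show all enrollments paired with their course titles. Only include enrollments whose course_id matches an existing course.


INNER JOIN keeps only enrollments rows whose course_id matches an id in courses. Walk through each enrollment:
  - enrollment 1 (Victor): course_id=NULL, no match -> dropped
  - enrollment 2 (Ivan): course_id=3 -> matches Networks
  - enrollment 3 (Rosa): course_id=1 -> matches Algorithms
  - enrollment 4 (Uma): course_id=1 -> matches Algorithms
  - enrollment 5 (Chris): course_id=3 -> matches Networks
So 1 of 5 rows is dropped.

SQL:
SELECT a.student, b.title AS course
FROM enrollments a
INNER JOIN courses b ON a.course_id = b.id

Result:
student | course    
--------+-----------
Ivan    | Networks  
Rosa    | Algorithms
Uma     | Algorithms
Chris   | Networks  


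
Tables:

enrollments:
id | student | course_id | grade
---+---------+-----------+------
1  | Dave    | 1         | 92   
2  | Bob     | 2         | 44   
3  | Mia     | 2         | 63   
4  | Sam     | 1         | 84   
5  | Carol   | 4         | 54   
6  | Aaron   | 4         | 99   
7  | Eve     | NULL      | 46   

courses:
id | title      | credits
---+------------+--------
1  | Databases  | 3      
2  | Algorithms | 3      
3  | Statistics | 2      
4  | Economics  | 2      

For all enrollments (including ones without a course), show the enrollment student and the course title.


LEFT JOIN keeps every row from enrollments (the left table); where course_id has no match in courses, the course columns become NULL. Walk through each enrollment:
  - enrollment 1 (Dave): course_id=1 -> matches Databases
  - enrollment 2 (Bob): course_id=2 -> matches Algorithms
  - enrollment 3 (Mia): course_id=2 -> matches Algorithms
  - enrollment 4 (Sam): course_id=1 -> matches Databases
  - enrollment 5 (Carol): course_id=4 -> matches Economics
  - enrollment 6 (Aaron): course_id=4 -> matches Economics
  - enrollment 7 (Eve): course_id=NULL, no match -> kept with NULL
All 7 rows appear; 1 has NULL course.

SQL:
SELECT a.student, b.title AS course
FROM enrollments a
LEFT JOIN courses b ON a.course_id = b.id

Result:
student | course    
--------+-----------
Dave    | Databases 
Bob     | Algorithms
Mia     | Algorithms
Sam     | Databases 
Carol   | Economics 
Aaron   | Economics 
Eve     | NULL      


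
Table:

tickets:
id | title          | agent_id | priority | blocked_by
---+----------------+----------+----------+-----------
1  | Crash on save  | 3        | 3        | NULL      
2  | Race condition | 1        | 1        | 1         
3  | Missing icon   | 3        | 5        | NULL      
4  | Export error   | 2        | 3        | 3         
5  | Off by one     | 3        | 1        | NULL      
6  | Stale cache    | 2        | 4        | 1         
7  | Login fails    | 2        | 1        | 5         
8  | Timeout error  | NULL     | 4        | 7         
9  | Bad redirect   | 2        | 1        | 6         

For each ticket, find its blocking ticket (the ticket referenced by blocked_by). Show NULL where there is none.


This is a self-join: tickets is joined to a second copy of itself, matching each row's blocked_by to another row's id. Use LEFT JOIN so rows with blocked_by=NULL are kept.
  - ticket 1 (Crash on save): blocked_by=NULL -> NULL
  - ticket 2 (Race condition): blocked_by=1 -> Crash on save
  - ticket 3 (Missing icon): blocked_by=NULL -> NULL
  - ticket 4 (Export error): blocked_by=3 -> Missing icon
  - ticket 5 (Off by one): blocked_by=NULL -> NULL
  - ticket 6 (Stale cache): blocked_by=1 -> Crash on save
  - ticket 7 (Login fails): blocked_by=5 -> Off by one
  - ticket 8 (Timeout error): blocked_by=7 -> Login fails
  - ticket 9 (Bad redirect): blocked_by=6 -> Stale cache

SQL:
SELECT a.title AS item, b.title AS blocked_by
FROM tickets a
LEFT JOIN tickets b ON a.blocked_by = b.id

Result:
item           | blocked_by   
---------------+--------------
Crash on save  | NULL         
Race condition | Crash on save
Missing icon   | NULL         
Export error   | Missing icon 
Off by one     | NULL         
Stale cache    | Crash on save
Login fails    | Off by one   
Timeout error  | Login fails  
Bad redirect   | Stale cache  


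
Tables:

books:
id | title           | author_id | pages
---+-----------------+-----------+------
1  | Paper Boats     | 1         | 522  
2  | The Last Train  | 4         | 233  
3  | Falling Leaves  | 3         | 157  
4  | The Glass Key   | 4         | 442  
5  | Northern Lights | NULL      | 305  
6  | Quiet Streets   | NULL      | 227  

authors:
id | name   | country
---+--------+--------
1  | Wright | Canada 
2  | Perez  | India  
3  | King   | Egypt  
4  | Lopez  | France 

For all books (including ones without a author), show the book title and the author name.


LEFT JOIN keeps every row from books (the left table); where author_id has no match in authors, the author columns become NULL. Walk through each book:
  - book 1 (Paper Boats): author_id=1 -> matches Wright
  - book 2 (The Last Train): author_id=4 -> matches Lopez
  - book 3 (Falling Leaves): author_id=3 -> matches King
  - book 4 (The Glass Key): author_id=4 -> matches Lopez
  - book 5 (Northern Lights): author_id=NULL, no match -> kept with NULL
  - book 6 (Quiet Streets): author_id=NULL, no match -> kept with NULL
All 6 rows appear; 2 have NULL author.

SQL:
SELECT a.title, b.name AS author
FROM books a
LEFT JOIN authors b ON a.author_id = b.id

Result:
title           | author
----------------+-------
Paper Boats     | Wright
The Last Train  | Lopez 
Falling Leaves  | King  
The Glass Key   | Lopez 
Northern Lights | NULL  
Quiet Streets   | NULL  


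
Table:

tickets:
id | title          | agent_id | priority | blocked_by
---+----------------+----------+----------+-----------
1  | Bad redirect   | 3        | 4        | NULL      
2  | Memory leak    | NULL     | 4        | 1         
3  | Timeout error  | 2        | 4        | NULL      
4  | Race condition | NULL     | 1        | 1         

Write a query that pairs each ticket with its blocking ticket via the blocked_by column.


This is a self-join: tickets is joined to a second copy of itself, matching each row's blocked_by to another row's id. Use LEFT JOIN so rows with blocked_by=NULL are kept.
  - ticket 1 (Bad redirect): blocked_by=NULL -> NULL
  - ticket 2 (Memory leak): blocked_by=1 -> Bad redirect
  - ticket 3 (Timeout error): blocked_by=NULL -> NULL
  - ticket 4 (Race condition): blocked_by=1 -> Bad redirect

SQL:
SELECT a.title AS item, b.title AS blocked_by
FROM tickets a
LEFT JOIN tickets b ON a.blocked_by = b.id

Result:
item           | blocked_by  
---------------+-------------
Bad redirect   | NULL        
Memory leak    | Bad redirect
Timeout error  | NULL        
Race condition | Bad redirect


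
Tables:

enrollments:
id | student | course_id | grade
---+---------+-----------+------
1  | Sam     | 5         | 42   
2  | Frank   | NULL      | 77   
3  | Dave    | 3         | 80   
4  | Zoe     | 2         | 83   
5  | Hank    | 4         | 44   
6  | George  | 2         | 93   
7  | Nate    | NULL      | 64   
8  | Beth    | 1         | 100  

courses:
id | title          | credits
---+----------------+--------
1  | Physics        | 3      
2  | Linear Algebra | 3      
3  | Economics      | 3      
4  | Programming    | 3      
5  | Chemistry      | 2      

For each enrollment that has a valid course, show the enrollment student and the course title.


INNER JOIN keeps only enrollments rows whose course_id matches an id in courses. Walk through each enrollment:
  - enrollment 1 (Sam): course_id=5 -> matches Chemistry
  - enrollment 2 (Frank): course_id=NULL, no match -> dropped
  - enrollment 3 (Dave): course_id=3 -> matches Economics
  - enrollment 4 (Zoe): course_id=2 -> matches Linear Algebra
  - enrollment 5 (Hank): course_id=4 -> matches Programming
  - enrollment 6 (George): course_id=2 -> matches Linear Algebra
  - enrollment 7 (Nate): course_id=NULL, no match -> dropped
  - enrollment 8 (Beth): course_id=1 -> matches Physics
So 2 of 8 rows are dropped.

SQL:
SELECT a.student, b.title AS course
FROM enrollments a
INNER JOIN courses b ON a.course_id = b.id

Result:
student | course        
--------+---------------
Sam     | Chemistry     
Dave    | Economics     
Zoe     | Linear Algebra
Hank    | Programming   
George  | Linear Algebra
Beth    | Physics       


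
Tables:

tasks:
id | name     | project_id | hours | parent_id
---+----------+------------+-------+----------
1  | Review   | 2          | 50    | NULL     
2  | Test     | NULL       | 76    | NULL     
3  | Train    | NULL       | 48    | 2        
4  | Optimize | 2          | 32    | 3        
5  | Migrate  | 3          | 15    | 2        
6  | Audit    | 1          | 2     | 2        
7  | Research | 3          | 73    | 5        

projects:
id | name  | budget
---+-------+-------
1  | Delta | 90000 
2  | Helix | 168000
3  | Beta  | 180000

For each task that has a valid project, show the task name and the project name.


INNER JOIN keeps only tasks rows whose project_id matches an id in projects. Walk through each task:
  - task 1 (Review): project_id=2 -> matches Helix
  - task 2 (Test): project_id=NULL, no match -> dropped
  - task 3 (Train): project_id=NULL, no match -> dropped
  - task 4 (Optimize): project_id=2 -> matches Helix
  - task 5 (Migrate): project_id=3 -> matches Beta
  - task 6 (Audit): project_id=1 -> matches Delta
  - task 7 (Research): project_id=3 -> matches Beta
So 2 of 7 rows are dropped.

SQL:
SELECT a.name, b.name AS project
FROM tasks a
INNER JOIN projects b ON a.project_id = b.id

Result:
name     | project
---------+--------
Review   | Helix  
Optimize | Helix  
Migrate  | Beta   
Audit    | Delta  
Research | Beta   


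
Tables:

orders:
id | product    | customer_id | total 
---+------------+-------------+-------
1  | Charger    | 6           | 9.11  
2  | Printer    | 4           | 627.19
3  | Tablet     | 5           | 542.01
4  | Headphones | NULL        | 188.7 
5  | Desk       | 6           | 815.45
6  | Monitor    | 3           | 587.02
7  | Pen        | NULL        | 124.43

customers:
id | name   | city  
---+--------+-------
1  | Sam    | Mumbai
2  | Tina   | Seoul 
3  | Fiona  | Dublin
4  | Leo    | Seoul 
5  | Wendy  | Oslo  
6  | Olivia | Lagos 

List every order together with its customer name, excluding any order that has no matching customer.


INNER JOIN keeps only orders rows whose customer_id matches an id in customers. Walk through each order:
  - order 1 (Charger): customer_id=6 -> matches Olivia
  - order 2 (Printer): customer_id=4 -> matches Leo
  - order 3 (Tablet): customer_id=5 -> matches Wendy
  - order 4 (Headphones): customer_id=NULL, no match -> dropped
  - order 5 (Desk): customer_id=6 -> matches Olivia
  - order 6 (Monitor): customer_id=3 -> matches Fiona
  - order 7 (Pen): customer_id=NULL, no match -> dropped
So 2 of 7 rows are dropped.

SQL:
SELECT a.product, b.name AS customer
FROM orders a
INNER JOIN customers b ON a.customer_id = b.id

Result:
product | customer
--------+---------
Charger | Olivia  
Printer | Leo     
Tablet  | Wendy   
Desk    | Olivia  
Monitor | Fiona   


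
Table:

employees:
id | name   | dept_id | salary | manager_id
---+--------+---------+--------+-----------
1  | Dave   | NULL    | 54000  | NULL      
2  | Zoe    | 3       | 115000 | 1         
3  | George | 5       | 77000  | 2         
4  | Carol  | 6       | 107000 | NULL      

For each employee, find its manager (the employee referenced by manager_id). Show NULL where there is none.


This is a self-join: employees is joined to a second copy of itself, matching each row's manager_id to another row's id. Use LEFT JOIN so rows with manager_id=NULL are kept.
  - employee 1 (Dave): manager_id=NULL -> NULL
  - employee 2 (Zoe): manager_id=1 -> Dave
  - employee 3 (George): manager_id=2 -> Zoe
  - employee 4 (Carol): manager_id=NULL -> NULL

SQL:
SELECT a.name AS item, b.name AS manager
FROM employees a
LEFT JOIN employees b ON a.manager_id = b.id

Result:
item   | manager
-------+--------
Dave   | NULL   
Zoe    | Dave   
George | Zoe    
Carol  | NULL   


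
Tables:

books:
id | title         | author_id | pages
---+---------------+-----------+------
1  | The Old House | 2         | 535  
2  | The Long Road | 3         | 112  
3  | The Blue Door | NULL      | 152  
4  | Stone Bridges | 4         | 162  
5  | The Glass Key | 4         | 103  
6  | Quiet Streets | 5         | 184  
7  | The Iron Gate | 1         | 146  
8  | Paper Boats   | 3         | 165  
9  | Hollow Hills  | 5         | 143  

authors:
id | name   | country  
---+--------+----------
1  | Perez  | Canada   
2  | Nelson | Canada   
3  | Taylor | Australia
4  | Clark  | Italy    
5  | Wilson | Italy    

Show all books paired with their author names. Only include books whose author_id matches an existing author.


INNER JOIN keeps only books rows whose author_id matches an id in authors. Walk through each book:
  - book 1 (The Old House): author_id=2 -> matches Nelson
  - book 2 (The Long Road): author_id=3 -> matches Taylor
  - book 3 (The Blue Door): author_id=NULL, no match -> dropped
  - book 4 (Stone Bridges): author_id=4 -> matches Clark
  - book 5 (The Glass Key): author_id=4 -> matches Clark
  - book 6 (Quiet Streets): author_id=5 -> matches Wilson
  - book 7 (The Iron Gate): author_id=1 -> matches Perez
  - book 8 (Paper Boats): author_id=3 -> matches Taylor
  - book 9 (Hollow Hills): author_id=5 -> matches Wilson
So 1 of 9 rows is dropped.

SQL:
SELECT a.title, b.name AS author
FROM books a
INNER JOIN authors b ON a.author_id = b.id

Result:
title         | author
--------------+-------
The Old House | Nelson
The Long Road | Taylor
Stone Bridges | Clark 
The Glass Key | Clark 
Quiet Streets | Wilson
The Iron Gate | Perez 
Paper Boats   | Taylor
Hollow Hills  | Wilson


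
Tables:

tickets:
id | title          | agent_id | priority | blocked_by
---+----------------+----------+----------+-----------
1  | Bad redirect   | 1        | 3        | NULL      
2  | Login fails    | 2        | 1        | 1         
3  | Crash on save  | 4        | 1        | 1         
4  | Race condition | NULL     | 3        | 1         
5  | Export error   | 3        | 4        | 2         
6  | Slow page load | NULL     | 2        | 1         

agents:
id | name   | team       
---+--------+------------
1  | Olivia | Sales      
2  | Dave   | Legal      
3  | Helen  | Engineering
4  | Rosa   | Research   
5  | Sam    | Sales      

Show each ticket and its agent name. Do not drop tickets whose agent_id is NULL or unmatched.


LEFT JOIN keeps every row from tickets (the left table); where agent_id has no match in agents, the agent columns become NULL. Walk through each ticket:
  - ticket 1 (Bad redirect): agent_id=1 -> matches Olivia
  - ticket 2 (Login fails): agent_id=2 -> matches Dave
  - ticket 3 (Crash on save): agent_id=4 -> matches Rosa
  - ticket 4 (Race condition): agent_id=NULL, no match -> kept with NULL
  - ticket 5 (Export error): agent_id=3 -> matches Helen
  - ticket 6 (Slow page load): agent_id=NULL, no match -> kept with NULL
All 6 rows appear; 2 have NULL agent.

SQL:
SELECT a.title, b.name AS agent
FROM tickets a
LEFT JOIN agents b ON a.agent_id = b.id

Result:
title          | agent 
---------------+-------
Bad redirect   | Olivia
Login fails    | Dave  
Crash on save  | Rosa  
Race condition | NULL  
Export error   | Helen 
Slow page load | NULL  


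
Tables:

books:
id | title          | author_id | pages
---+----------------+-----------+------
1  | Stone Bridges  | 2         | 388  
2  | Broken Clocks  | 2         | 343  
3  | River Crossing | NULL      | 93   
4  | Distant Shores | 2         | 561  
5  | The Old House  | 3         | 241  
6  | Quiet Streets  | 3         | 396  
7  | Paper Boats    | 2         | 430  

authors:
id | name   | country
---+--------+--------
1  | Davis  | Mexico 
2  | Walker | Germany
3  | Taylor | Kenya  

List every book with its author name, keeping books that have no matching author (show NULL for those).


LEFT JOIN keeps every row from books (the left table); where author_id has no match in authors, the author columns become NULL. Walk through each book:
  - book 1 (Stone Bridges): author_id=2 -> matches Walker
  - book 2 (Broken Clocks): author_id=2 -> matches Walker
  - book 3 (River Crossing): author_id=NULL, no match -> kept with NULL
  - book 4 (Distant Shores): author_id=2 -> matches Walker
  - book 5 (The Old House): author_id=3 -> matches Taylor
  - book 6 (Quiet Streets): author_id=3 -> matches Taylor
  - book 7 (Paper Boats): author_id=2 -> matches Walker
All 7 rows appear; 1 has NULL author.

SQL:
SELECT a.title, b.name AS author
FROM books a
LEFT JOIN authors b ON a.author_id = b.id

Result:
title          | author
---------------+-------
Stone Bridges  | Walker
Broken Clocks  | Walker
River Crossing | NULL  
Distant Shores | Walker
The Old House  | Taylor
Quiet Streets  | Taylor
Paper Boats    | Walker


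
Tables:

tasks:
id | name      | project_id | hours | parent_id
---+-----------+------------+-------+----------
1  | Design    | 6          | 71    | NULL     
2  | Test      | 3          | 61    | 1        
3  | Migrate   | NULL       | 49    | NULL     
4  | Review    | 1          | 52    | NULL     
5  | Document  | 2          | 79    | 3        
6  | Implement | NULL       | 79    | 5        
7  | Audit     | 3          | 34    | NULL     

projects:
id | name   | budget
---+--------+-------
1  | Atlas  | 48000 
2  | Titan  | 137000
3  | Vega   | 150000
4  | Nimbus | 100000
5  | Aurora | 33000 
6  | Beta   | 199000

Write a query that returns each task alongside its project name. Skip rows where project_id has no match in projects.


INNER JOIN keeps only tasks rows whose project_id matches an id in projects. Walk through each task:
  - task 1 (Design): project_id=6 -> matches Beta
  - task 2 (Test): project_id=3 -> matches Vega
  - task 3 (Migrate): project_id=NULL, no match -> dropped
  - task 4 (Review): project_id=1 -> matches Atlas
  - task 5 (Document): project_id=2 -> matches Titan
  - task 6 (Implement): project_id=NULL, no match -> dropped
  - task 7 (Audit): project_id=3 -> matches Vega
So 2 of 7 rows are dropped.

SQL:
SELECT a.name, b.name AS project
FROM tasks a
INNER JOIN projects b ON a.project_id = b.id

Result:
name     | project
---------+--------
Design   | Beta   
Test     | Vega   
Review   | Atlas  
Document | Titan  
Audit    | Vega   


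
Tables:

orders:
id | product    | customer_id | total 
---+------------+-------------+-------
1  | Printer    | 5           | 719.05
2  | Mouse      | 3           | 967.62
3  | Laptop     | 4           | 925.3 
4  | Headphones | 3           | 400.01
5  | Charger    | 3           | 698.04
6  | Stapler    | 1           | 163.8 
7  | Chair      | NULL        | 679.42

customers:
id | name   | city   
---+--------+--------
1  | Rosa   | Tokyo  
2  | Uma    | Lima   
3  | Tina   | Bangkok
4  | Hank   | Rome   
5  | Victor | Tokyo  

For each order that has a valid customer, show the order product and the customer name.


INNER JOIN keeps only orders rows whose customer_id matches an id in customers. Walk through each order:
  - order 1 (Printer): customer_id=5 -> matches Victor
  - order 2 (Mouse): customer_id=3 -> matches Tina
  - order 3 (Laptop): customer_id=4 -> matches Hank
  - order 4 (Headphones): customer_id=3 -> matches Tina
  - order 5 (Charger): customer_id=3 -> matches Tina
  - order 6 (Stapler): customer_id=1 -> matches Rosa
  - order 7 (Chair): customer_id=NULL, no match -> dropped
So 1 of 7 rows is dropped.

SQL:
SELECT a.product, b.name AS customer
FROM orders a
INNER JOIN customers b ON a.customer_id = b.id

Result:
product    | customer
-----------+---------
Printer    | Victor  
Mouse      | Tina    
Laptop     | Hank    
Headphones | Tina    
Charger    | Tina    
Stapler    | Rosa    


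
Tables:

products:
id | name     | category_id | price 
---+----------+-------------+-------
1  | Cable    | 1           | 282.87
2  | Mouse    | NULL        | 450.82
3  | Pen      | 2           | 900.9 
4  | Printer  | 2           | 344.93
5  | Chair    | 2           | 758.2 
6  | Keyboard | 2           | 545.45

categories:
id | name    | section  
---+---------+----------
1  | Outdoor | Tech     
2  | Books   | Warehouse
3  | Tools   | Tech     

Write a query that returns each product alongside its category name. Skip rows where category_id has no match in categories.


INNER JOIN keeps only products rows whose category_id matches an id in categories. Walk through each product:
  - product 1 (Cable): category_id=1 -> matches Outdoor
  - product 2 (Mouse): category_id=NULL, no match -> dropped
  - product 3 (Pen): category_id=2 -> matches Books
  - product 4 (Printer): category_id=2 -> matches Books
  - product 5 (Chair): category_id=2 -> matches Books
  - product 6 (Keyboard): category_id=2 -> matches Books
So 1 of 6 rows is dropped.

SQL:
SELECT a.name, b.name AS category
FROM products a
INNER JOIN categories b ON a.category_id = b.id

Result:
name     | category
---------+---------
Cable    | Outdoor 
Pen      | Books   
Printer  | Books   
Chair    | Books   
Keyboard | Books   
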